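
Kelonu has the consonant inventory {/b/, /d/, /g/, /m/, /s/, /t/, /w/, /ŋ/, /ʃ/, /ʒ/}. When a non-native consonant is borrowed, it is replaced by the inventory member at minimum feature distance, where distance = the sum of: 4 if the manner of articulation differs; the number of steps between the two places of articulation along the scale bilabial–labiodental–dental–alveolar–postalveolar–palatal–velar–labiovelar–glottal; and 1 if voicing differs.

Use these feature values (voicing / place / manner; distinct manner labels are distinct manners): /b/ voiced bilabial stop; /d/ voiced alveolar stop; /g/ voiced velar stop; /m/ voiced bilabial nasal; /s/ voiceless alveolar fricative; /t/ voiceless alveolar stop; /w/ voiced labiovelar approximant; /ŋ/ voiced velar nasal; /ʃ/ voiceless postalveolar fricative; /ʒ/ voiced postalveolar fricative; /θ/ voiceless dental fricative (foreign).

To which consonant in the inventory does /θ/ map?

s

/s/ is closest: same manner (fricative), place distance 1 (dental→alveolar), same voicing; total 1. Next closest is /ʃ/ at distance 2.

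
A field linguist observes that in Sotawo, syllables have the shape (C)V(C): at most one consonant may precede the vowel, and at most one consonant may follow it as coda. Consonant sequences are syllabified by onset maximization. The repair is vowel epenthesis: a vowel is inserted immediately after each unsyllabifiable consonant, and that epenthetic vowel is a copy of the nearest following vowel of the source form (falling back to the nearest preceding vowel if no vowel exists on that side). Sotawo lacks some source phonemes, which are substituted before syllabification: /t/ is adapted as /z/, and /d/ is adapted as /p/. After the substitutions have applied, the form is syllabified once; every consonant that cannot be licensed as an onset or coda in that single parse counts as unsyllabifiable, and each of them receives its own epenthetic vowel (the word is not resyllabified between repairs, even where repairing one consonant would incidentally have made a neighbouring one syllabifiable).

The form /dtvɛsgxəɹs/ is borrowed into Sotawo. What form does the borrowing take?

Substitution: /d/ → /p/, /t/ → /z/, giving /pzvɛsgxəɹs/.
Syllabifying with onset maximization leaves /p/, /z/, /g/, /s/ stranded (at most one coda consonant is licensed; onsets are limited to one consonant).
Inserting the epenthetic vowel yields /p/ → /pɛ/, /z/ → /zɛ/, /g/ → /gə/, /s/ → /sə/.

pɛzɛvɛsgəxəɹsə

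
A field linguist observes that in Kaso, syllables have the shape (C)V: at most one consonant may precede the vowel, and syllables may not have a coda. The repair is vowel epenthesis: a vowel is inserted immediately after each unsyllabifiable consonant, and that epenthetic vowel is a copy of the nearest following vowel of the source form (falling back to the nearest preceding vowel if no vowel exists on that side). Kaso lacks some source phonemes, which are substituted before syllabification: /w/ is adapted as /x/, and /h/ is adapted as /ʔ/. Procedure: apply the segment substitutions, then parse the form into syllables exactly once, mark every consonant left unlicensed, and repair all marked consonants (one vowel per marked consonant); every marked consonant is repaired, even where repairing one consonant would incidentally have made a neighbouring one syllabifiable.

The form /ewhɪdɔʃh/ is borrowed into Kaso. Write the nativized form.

Substitution: /w/ → /x/, /h/ → /ʔ/, giving /exʔɪdɔʃʔ/.
The consonants /x/, /ʃ/, /ʔ/ cannot be parsed into a legal (C)V syllable (no codas are permitted; onsets are limited to one consonant).
Inserting the epenthetic vowel yields /x/ → /xɪ/, /ʃ/ → /ʃɔ/, /ʔ/ → /ʔɔ/.

exɪʔɪdɔʃɔʔɔ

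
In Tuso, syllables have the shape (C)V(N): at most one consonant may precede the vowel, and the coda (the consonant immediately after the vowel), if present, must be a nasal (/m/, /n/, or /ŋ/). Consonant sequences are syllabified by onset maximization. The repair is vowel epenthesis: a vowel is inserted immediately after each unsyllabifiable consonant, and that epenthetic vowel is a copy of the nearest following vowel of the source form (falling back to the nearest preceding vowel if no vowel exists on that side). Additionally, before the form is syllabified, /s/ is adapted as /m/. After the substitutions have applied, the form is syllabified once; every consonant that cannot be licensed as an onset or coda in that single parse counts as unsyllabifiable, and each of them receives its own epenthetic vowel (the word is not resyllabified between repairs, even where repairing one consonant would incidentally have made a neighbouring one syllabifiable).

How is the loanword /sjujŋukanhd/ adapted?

Substitution: /s/ → /m/, giving /mjujŋukanhd/.
The consonants /m/, /j/, /h/, /d/ cannot be parsed into a legal (C)V(N) syllable (only a nasal (/m/, /n/, or /ŋ/) is licensed in coda position; onsets are limited to one consonant).
Inserting the epenthetic vowel yields /m/ → /mu/, /j/ → /ju/, /h/ → /ha/, /d/ → /da/.

mujujuŋukanhada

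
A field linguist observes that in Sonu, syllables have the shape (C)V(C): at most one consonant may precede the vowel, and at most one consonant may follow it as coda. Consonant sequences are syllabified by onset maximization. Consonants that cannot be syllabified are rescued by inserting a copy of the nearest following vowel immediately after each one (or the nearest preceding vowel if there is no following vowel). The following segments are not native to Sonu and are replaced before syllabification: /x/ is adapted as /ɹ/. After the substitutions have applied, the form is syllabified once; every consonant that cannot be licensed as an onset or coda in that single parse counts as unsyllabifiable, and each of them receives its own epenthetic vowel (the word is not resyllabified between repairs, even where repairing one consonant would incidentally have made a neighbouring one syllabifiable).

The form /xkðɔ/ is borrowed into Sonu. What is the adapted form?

ɹɔkɔðɔ

Substitution: /x/ → /ɹ/, giving /ɹkðɔ/.
The consonants /ɹ/, /k/ cannot be parsed into a legal (C)V(C) syllable (at most one coda consonant is licensed; onsets are limited to one consonant).
Each unlicensed consonant becomes the onset of a new syllable: /ɹ/ → /ɹɔ/, /k/ → /kɔ/.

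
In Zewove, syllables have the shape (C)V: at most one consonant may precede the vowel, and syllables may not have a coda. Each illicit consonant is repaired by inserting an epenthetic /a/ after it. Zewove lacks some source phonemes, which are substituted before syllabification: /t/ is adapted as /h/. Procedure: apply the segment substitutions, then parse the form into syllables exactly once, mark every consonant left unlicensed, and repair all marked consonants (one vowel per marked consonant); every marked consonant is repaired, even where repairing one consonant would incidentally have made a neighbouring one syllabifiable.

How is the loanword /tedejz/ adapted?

hedejaza

Substitution: /t/ → /h/, giving /hedejz/.
The consonants /j/, /z/ cannot be parsed into a legal (C)V syllable (no codas are permitted; onsets are limited to one consonant).
Each unlicensed consonant becomes the onset of a new syllable: /j/ → /ja/, /z/ → /za/.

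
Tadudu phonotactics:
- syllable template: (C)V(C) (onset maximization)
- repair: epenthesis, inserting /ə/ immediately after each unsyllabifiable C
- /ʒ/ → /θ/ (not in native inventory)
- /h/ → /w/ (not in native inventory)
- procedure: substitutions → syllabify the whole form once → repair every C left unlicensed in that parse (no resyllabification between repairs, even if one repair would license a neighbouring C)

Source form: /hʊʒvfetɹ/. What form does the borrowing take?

wʊθvəfetɹə

Substitution: /h/ → /w/, /ʒ/ → /θ/, giving /wʊθvfetɹ/.
The consonants /v/, /ɹ/ cannot be parsed into a legal (C)V(C) syllable (at most one coda consonant is licensed; onsets are limited to one consonant).
Each unlicensed consonant becomes the onset of a new syllable: /v/ → /və/, /ɹ/ → /ɹə/.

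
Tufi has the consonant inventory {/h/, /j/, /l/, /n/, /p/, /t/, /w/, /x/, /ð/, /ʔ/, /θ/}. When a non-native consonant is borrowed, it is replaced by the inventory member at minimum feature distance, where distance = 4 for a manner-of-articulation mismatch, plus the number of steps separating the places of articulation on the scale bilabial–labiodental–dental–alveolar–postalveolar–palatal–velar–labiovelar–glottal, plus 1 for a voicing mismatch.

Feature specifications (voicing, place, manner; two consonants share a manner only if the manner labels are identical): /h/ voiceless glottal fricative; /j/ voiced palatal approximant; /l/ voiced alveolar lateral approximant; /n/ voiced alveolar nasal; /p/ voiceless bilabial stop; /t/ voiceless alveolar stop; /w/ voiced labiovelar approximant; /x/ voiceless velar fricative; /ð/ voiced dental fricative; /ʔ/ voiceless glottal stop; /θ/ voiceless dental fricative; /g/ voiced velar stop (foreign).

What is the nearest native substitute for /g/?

/ʔ/ is closest: same manner (stop), place distance 2 (velar→glottal), voicing differs (+1); total 3. Next closest is /t/ at distance 4.

ʔ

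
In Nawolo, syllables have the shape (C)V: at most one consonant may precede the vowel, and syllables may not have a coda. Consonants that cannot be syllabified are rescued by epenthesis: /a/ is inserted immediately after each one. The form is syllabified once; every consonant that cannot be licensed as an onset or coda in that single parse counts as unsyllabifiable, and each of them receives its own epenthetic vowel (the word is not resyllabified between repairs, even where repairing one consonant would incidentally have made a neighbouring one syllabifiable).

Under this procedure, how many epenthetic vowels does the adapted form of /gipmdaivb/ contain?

4

The unsyllabifiable consonants are /p/, /m/, /v/, /b/; each receives one epenthetic vowel.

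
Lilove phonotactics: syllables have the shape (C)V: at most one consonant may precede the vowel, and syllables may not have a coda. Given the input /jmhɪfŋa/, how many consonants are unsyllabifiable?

Under (C)V, the unsyllabifiable consonants are /j/, /m/, /f/ (no codas are permitted; onsets are limited to one consonant).

3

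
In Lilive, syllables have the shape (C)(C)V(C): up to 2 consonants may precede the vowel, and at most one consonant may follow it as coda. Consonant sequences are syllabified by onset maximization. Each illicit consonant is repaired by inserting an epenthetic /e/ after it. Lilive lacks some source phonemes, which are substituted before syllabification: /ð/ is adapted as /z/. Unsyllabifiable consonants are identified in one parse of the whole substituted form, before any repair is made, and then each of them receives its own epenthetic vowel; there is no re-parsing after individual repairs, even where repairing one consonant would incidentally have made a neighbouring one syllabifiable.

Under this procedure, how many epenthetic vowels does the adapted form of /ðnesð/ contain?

1

After substitution the input is /znesz/.
The unsyllabifiable consonants are /z/; each receives one epenthetic vowel.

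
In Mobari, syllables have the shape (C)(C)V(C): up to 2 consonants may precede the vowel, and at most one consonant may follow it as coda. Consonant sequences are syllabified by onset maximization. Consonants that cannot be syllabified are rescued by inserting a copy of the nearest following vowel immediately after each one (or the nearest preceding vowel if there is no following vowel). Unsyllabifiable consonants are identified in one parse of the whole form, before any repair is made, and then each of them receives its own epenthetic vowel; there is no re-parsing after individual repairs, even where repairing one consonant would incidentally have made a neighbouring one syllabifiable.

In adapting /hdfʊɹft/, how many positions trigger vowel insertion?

The unsyllabifiable consonants are /h/, /f/, /t/; each receives one epenthetic vowel.

3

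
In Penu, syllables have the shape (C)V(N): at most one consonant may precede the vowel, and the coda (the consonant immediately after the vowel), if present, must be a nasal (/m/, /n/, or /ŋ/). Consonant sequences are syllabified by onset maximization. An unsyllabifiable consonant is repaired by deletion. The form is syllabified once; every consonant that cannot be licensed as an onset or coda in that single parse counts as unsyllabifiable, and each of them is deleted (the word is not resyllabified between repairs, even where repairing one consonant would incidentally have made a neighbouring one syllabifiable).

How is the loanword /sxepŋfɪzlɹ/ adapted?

Under (C)V(N), the unsyllabifiable consonants are /s/, /p/, /ŋ/, /z/, /l/, /ɹ/ (only a nasal (/m/, /n/, or /ŋ/) is licensed in coda position; onsets are limited to one consonant).
Each unlicensed consonant is deleted: /s/, /p/, /ŋ/, /z/, /l/, /ɹ/.

xefɪ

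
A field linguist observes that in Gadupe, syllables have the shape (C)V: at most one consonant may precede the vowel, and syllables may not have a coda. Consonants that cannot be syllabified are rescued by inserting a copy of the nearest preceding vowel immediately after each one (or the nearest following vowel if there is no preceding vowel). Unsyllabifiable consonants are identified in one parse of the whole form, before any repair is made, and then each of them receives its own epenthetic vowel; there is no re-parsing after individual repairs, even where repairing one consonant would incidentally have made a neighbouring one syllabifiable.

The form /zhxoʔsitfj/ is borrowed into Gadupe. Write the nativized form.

Syllabifying with onset maximization leaves /z/, /h/, /ʔ/, /t/, /f/, /j/ stranded (no codas are permitted; onsets are limited to one consonant).
Epenthesis after each stranded consonant: /z/ → /zo/, /h/ → /ho/, /ʔ/ → /ʔo/, /t/ → /ti/, /f/ → /fi/, /j/ → /ji/.

zohoxoʔositifiji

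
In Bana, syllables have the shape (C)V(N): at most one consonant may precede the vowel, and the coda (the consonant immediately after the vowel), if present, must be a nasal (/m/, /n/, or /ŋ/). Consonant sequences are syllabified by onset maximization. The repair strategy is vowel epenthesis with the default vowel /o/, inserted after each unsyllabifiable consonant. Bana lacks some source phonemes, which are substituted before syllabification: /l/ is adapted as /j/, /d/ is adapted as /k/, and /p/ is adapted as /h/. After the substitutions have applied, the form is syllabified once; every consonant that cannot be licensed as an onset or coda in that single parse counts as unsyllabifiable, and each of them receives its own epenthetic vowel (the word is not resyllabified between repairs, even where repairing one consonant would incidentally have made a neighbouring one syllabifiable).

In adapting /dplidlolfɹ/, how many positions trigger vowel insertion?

6

After substitution the input is /khjikjojfɹ/.
The unsyllabifiable consonants are /k/, /h/, /k/, /j/, /f/, /ɹ/; each receives one epenthetic vowel.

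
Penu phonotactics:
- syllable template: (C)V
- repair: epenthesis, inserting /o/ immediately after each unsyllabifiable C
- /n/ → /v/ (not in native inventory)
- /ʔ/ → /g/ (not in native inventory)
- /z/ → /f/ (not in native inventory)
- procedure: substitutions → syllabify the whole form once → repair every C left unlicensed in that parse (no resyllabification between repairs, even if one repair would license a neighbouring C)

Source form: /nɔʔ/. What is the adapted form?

Substitution: /n/ → /v/, /ʔ/ → /g/, giving /vɔg/.
Syllabifying with onset maximization leaves /g/ stranded (no codas are permitted; onsets are limited to one consonant).
Inserting the epenthetic vowel yields /g/ → /go/.

vɔgo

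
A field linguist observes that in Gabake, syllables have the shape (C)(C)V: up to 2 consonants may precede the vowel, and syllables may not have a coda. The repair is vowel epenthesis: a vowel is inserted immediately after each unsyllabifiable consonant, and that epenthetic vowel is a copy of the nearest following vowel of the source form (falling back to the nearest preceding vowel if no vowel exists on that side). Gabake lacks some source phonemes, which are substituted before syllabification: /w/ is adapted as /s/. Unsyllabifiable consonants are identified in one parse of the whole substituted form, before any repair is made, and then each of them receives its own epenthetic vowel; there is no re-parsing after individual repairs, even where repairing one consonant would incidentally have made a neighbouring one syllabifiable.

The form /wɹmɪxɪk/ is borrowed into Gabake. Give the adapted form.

Substitution: /w/ → /s/, giving /sɹmɪxɪk/.
The consonants /s/, /k/ cannot be parsed into a legal (C)(C)V syllable (no codas are permitted; onsets may contain at most 2 consonants).
Epenthesis after each stranded consonant: /s/ → /sɪ/, /k/ → /kɪ/.

sɪɹmɪxɪkɪ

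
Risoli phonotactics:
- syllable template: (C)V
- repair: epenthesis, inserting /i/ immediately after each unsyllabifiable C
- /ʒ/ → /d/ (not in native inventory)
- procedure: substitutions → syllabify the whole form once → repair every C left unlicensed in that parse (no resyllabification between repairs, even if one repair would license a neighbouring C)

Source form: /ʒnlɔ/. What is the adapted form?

Substitution: /ʒ/ → /d/, giving /dnlɔ/.
Syllabifying with onset maximization leaves /d/, /n/ stranded (no codas are permitted; onsets are limited to one consonant).
Each unlicensed consonant becomes the onset of a new syllable: /d/ → /di/, /n/ → /ni/.

dinilɔ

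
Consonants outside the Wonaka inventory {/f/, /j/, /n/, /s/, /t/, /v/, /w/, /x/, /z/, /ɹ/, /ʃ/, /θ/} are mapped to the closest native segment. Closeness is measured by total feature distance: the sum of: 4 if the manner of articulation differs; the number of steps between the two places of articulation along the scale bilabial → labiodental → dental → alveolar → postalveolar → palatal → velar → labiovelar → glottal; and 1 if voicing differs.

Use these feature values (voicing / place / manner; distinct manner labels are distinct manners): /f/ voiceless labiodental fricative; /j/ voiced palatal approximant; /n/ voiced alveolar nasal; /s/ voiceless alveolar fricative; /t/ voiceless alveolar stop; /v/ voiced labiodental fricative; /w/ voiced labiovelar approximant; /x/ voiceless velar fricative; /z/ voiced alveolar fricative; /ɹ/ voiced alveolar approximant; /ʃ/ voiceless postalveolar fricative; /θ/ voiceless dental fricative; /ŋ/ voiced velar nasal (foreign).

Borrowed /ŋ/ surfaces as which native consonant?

n

/n/ is closest: same manner (nasal), place distance 3 (velar→alveolar), same voicing; total 3. Next closest is /j/ at distance 5.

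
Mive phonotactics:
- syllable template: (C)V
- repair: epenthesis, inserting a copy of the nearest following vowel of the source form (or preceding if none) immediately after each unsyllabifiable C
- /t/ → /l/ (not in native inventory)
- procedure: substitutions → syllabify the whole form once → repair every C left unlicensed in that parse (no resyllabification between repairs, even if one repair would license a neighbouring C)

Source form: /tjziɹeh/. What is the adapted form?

lijiziɹehe

Substitution: /t/ → /l/, giving /ljziɹeh/.
Under (C)V, the unsyllabifiable consonants are /l/, /j/, /h/ (no codas are permitted; onsets are limited to one consonant).
Inserting the epenthetic vowel yields /l/ → /li/, /j/ → /ji/, /h/ → /he/.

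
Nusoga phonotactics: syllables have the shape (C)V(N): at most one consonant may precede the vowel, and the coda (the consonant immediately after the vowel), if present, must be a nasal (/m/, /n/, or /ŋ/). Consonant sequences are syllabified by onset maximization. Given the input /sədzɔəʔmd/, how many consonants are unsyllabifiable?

4

The consonants /d/, /ʔ/, /m/, /d/ cannot be parsed into a legal (C)V(N) syllable (only a nasal (/m/, /n/, or /ŋ/) is licensed in coda position; onsets are limited to one consonant).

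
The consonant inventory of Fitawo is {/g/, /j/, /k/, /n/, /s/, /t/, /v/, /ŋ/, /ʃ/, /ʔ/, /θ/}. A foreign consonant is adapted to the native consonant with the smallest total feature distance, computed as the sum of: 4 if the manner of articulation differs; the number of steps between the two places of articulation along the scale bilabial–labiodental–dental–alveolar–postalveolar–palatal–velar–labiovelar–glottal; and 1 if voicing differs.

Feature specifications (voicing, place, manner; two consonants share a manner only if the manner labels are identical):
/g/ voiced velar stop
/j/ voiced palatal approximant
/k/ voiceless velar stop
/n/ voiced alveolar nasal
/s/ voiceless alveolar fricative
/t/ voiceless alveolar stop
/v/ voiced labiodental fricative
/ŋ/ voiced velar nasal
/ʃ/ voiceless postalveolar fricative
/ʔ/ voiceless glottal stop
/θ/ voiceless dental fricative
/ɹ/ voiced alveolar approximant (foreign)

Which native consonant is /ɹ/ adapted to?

j

/j/ is closest: same manner (approximant), place distance 2 (alveolar→palatal), same voicing; total 2. Next closest is /n/ at distance 4.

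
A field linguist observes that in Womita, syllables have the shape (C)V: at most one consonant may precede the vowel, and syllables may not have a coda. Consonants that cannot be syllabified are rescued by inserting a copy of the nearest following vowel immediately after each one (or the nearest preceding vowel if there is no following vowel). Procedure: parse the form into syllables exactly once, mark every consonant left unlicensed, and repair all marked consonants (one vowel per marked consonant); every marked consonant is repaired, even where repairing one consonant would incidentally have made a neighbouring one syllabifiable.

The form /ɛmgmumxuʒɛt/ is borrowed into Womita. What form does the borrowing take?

Syllabifying with onset maximization leaves /m/, /g/, /m/, /t/ stranded (no codas are permitted; onsets are limited to one consonant).
Each unlicensed consonant becomes the onset of a new syllable: /m/ → /mu/, /g/ → /gu/, /m/ → /mu/, /t/ → /tɛ/.

ɛmugumumuxuʒɛtɛ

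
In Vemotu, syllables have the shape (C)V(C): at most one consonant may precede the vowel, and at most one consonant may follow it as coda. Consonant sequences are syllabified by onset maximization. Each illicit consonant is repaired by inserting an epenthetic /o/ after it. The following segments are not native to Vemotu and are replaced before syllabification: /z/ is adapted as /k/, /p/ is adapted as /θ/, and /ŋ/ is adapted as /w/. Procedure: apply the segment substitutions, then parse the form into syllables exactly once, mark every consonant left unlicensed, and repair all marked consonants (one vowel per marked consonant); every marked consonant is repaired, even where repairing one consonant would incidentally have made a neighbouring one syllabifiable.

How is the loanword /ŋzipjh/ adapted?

Substitution: /ŋ/ → /w/, /z/ → /k/, /p/ → /θ/, giving /wkiθjh/.
Under (C)V(C), the unsyllabifiable consonants are /w/, /j/, /h/ (at most one coda consonant is licensed; onsets are limited to one consonant).
Each unlicensed consonant becomes the onset of a new syllable: /w/ → /wo/, /j/ → /jo/, /h/ → /ho/.

wokiθjoho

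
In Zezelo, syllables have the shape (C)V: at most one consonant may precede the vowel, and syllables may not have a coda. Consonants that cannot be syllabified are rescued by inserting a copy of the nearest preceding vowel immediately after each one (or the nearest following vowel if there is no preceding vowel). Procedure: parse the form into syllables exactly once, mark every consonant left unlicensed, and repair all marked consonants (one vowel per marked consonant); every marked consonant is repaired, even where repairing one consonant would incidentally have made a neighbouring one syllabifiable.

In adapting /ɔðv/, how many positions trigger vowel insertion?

2

The unsyllabifiable consonants are /ð/, /v/; each receives one epenthetic vowel.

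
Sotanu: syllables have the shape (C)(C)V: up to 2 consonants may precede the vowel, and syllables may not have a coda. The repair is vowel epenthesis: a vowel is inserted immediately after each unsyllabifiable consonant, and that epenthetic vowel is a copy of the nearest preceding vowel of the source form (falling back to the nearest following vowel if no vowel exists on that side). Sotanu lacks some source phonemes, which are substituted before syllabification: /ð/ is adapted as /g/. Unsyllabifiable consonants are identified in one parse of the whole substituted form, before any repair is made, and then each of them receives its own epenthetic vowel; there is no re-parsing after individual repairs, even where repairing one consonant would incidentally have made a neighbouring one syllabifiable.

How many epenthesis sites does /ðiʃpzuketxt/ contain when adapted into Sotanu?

4

After substitution the input is /giʃpzuketxt/.
The unsyllabifiable consonants are /ʃ/, /t/, /x/, /t/; each receives one epenthetic vowel.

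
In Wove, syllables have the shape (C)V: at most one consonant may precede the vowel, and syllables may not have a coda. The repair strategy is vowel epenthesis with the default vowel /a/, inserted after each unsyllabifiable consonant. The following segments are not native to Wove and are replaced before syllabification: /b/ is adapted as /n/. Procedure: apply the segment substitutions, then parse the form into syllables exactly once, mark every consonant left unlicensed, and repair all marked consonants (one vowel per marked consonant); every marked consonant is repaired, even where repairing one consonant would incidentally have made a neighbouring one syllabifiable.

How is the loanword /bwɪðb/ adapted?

nawɪðana

Substitution: /b/ → /n/, giving /nwɪðn/.
Under (C)V, the unsyllabifiable consonants are /n/, /ð/, /n/ (no codas are permitted; onsets are limited to one consonant).
Each unlicensed consonant becomes the onset of a new syllable: /n/ → /na/, /ð/ → /ða/, /n/ → /na/.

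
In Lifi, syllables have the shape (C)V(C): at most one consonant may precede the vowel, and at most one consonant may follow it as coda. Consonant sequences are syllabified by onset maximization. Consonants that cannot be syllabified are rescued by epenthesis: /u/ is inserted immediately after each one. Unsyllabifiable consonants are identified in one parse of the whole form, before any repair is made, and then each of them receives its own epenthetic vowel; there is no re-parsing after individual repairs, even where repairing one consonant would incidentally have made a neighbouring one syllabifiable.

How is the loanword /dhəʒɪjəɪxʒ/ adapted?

duhəʒɪjəɪxʒu

The consonants /d/, /ʒ/ cannot be parsed into a legal (C)V(C) syllable (at most one coda consonant is licensed; onsets are limited to one consonant).
Epenthesis after each stranded consonant: /d/ → /du/, /ʒ/ → /ʒu/.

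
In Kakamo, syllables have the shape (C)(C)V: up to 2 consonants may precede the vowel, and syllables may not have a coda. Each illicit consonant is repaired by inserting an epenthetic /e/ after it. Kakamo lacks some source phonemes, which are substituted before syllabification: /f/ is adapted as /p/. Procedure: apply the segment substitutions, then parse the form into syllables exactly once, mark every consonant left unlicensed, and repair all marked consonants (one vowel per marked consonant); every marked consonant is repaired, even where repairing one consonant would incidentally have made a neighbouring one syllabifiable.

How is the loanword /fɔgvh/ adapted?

Substitution: /f/ → /p/, giving /pɔgvh/.
Under (C)(C)V, the unsyllabifiable consonants are /g/, /v/, /h/ (no codas are permitted; onsets may contain at most 2 consonants).
Inserting the epenthetic vowel yields /g/ → /ge/, /v/ → /ve/, /h/ → /he/.

pɔgevehe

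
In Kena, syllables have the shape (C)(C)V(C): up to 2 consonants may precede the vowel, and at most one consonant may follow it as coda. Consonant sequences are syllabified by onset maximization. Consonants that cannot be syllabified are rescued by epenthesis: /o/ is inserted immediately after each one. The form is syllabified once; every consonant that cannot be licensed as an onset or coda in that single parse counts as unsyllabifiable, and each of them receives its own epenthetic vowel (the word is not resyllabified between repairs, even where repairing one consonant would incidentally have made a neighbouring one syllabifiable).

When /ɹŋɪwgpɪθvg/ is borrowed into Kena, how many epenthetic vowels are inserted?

2

The unsyllabifiable consonants are /v/, /g/; each receives one epenthetic vowel.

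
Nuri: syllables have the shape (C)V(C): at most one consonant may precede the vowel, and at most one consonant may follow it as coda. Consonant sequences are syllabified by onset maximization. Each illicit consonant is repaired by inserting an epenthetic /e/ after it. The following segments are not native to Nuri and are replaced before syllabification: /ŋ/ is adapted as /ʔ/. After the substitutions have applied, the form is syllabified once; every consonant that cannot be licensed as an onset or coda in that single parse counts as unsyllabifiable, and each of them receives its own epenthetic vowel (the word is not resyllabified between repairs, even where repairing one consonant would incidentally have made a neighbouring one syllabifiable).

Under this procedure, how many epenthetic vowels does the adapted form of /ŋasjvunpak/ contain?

After substitution the input is /ʔasjvunpak/.
The unsyllabifiable consonants are /j/; each receives one epenthetic vowel.

1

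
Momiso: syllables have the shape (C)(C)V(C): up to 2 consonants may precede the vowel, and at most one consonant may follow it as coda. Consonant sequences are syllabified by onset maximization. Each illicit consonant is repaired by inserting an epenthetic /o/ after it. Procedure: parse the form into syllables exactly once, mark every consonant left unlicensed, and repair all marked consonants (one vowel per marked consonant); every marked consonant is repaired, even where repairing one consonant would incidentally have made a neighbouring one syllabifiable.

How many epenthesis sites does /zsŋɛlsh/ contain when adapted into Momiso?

3

The unsyllabifiable consonants are /z/, /s/, /h/; each receives one epenthetic vowel.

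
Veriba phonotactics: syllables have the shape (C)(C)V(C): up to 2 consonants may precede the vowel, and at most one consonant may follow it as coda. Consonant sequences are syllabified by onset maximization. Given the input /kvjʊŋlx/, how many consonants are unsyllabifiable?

Syllabifying with onset maximization leaves /k/, /l/, /x/ stranded (at most one coda consonant is licensed; onsets may contain at most 2 consonants).

3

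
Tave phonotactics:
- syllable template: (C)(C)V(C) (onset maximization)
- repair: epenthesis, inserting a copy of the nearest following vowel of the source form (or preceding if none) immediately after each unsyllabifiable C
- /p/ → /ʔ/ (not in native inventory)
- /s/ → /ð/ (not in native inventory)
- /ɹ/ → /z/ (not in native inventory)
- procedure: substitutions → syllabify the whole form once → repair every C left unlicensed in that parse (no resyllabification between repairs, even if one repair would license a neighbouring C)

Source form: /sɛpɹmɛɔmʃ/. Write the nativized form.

ðɛʔzmɛɔmʃɔ

Substitution: /s/ → /ð/, /p/ → /ʔ/, /ɹ/ → /z/, giving /ðɛʔzmɛɔmʃ/.
Syllabifying with onset maximization leaves /ʃ/ stranded (at most one coda consonant is licensed; onsets may contain at most 2 consonants).
Inserting the epenthetic vowel yields /ʃ/ → /ʃɔ/.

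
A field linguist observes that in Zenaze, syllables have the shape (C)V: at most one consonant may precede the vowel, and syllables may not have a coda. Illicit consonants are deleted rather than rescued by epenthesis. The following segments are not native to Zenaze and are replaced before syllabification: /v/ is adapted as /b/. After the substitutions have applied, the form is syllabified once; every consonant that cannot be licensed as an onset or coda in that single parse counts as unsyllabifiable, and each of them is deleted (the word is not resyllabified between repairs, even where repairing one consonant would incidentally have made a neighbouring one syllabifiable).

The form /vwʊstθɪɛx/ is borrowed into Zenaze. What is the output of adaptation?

Substitution: /v/ → /b/, giving /bwʊstθɪɛx/.
The consonants /b/, /s/, /t/, /x/ cannot be parsed into a legal (C)V syllable (no codas are permitted; onsets are limited to one consonant).
Deletion applies to /b/, /s/, /t/, /x/.

wʊθɪɛ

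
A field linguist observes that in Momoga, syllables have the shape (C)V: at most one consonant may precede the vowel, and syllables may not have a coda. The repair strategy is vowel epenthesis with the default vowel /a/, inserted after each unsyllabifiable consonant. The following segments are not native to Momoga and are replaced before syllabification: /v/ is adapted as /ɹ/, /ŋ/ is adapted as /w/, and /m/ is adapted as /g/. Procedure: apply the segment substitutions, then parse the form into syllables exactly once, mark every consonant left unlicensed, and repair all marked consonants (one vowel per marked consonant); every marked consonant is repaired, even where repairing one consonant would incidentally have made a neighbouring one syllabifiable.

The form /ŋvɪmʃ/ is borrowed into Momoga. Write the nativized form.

Substitution: /ŋ/ → /w/, /v/ → /ɹ/, /m/ → /g/, giving /wɹɪgʃ/.
Under (C)V, the unsyllabifiable consonants are /w/, /g/, /ʃ/ (no codas are permitted; onsets are limited to one consonant).
Inserting the epenthetic vowel yields /w/ → /wa/, /g/ → /ga/, /ʃ/ → /ʃa/.

waɹɪgaʃa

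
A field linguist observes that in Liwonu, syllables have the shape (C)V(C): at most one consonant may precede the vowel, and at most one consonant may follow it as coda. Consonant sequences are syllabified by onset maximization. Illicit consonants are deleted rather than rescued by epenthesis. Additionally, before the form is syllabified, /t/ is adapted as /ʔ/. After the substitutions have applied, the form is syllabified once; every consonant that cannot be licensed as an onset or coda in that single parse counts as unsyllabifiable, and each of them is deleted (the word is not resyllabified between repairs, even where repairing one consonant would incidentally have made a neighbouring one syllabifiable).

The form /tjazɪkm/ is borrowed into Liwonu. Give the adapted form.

Substitution: /t/ → /ʔ/, giving /ʔjazɪkm/.
Under (C)V(C), the unsyllabifiable consonants are /ʔ/, /m/ (at most one coda consonant is licensed; onsets are limited to one consonant).
Each unlicensed consonant is deleted: /ʔ/, /m/.

jazɪk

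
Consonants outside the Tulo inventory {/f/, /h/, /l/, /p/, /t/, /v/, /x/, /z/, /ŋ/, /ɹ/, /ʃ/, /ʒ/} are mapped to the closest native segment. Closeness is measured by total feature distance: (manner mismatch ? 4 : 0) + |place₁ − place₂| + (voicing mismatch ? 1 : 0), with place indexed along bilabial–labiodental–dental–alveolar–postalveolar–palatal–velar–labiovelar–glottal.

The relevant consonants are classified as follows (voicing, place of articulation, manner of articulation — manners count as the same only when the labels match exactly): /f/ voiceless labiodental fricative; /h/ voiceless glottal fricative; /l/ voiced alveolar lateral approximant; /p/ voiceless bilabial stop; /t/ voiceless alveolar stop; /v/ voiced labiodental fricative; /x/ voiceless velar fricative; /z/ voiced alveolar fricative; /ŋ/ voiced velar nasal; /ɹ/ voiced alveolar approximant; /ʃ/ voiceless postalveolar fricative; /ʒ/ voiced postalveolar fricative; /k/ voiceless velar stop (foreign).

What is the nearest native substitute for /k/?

/t/ is closest: same manner (stop), place distance 3 (velar→alveolar), same voicing; total 3. Next closest is /x/ at distance 4.

t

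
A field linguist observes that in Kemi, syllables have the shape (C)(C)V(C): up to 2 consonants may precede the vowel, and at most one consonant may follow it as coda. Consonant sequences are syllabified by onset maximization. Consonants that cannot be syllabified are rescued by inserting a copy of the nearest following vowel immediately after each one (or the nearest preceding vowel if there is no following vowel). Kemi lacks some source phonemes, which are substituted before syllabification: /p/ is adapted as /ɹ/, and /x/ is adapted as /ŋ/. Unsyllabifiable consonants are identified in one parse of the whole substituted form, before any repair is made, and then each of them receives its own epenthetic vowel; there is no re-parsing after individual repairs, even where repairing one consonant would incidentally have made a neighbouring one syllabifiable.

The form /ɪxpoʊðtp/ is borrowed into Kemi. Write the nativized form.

Substitution: /x/ → /ŋ/, /p/ → /ɹ/, giving /ɪŋɹoʊðtɹ/.
Syllabifying with onset maximization leaves /t/, /ɹ/ stranded (at most one coda consonant is licensed; onsets may contain at most 2 consonants).
Each unlicensed consonant becomes the onset of a new syllable: /t/ → /tʊ/, /ɹ/ → /ɹʊ/.

ɪŋɹoʊðtʊɹʊ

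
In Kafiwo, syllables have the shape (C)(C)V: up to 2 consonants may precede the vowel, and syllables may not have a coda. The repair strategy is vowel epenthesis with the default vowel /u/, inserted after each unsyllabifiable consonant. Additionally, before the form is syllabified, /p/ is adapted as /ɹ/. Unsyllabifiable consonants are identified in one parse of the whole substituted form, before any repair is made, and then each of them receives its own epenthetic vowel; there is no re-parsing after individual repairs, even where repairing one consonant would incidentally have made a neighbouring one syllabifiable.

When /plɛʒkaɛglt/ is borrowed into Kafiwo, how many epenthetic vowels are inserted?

After substitution the input is /ɹlɛʒkaɛglt/.
The unsyllabifiable consonants are /g/, /l/, /t/; each receives one epenthetic vowel.

3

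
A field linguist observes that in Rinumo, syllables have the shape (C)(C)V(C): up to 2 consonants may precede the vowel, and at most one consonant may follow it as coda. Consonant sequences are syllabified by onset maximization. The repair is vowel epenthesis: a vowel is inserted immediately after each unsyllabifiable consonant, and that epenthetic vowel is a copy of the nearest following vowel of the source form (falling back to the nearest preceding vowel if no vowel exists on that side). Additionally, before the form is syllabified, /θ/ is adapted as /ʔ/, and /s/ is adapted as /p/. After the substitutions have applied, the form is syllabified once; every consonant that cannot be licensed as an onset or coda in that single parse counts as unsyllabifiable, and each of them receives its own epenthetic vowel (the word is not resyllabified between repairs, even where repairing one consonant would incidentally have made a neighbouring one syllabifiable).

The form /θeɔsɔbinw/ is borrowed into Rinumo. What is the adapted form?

ʔeɔpɔbinwi

Substitution: /θ/ → /ʔ/, /s/ → /p/, giving /ʔeɔpɔbinw/.
The consonants /w/ cannot be parsed into a legal (C)(C)V(C) syllable (at most one coda consonant is licensed; onsets may contain at most 2 consonants).
Each unlicensed consonant becomes the onset of a new syllable: /w/ → /wi/.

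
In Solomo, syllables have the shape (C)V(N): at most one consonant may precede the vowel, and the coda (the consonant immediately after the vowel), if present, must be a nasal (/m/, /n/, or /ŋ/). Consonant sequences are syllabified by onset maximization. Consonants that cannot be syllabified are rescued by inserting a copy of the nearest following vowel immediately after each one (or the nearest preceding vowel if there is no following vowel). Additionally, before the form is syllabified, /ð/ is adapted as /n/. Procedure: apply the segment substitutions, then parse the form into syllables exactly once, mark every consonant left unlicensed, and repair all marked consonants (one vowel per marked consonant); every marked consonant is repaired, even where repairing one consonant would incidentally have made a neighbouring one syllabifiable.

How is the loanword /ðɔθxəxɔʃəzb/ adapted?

Substitution: /ð/ → /n/, giving /nɔθxəxɔʃəzb/.
Syllabifying with onset maximization leaves /θ/, /z/, /b/ stranded (only a nasal (/m/, /n/, or /ŋ/) is licensed in coda position; onsets are limited to one consonant).
Each unlicensed consonant becomes the onset of a new syllable: /θ/ → /θə/, /z/ → /zə/, /b/ → /bə/.

nɔθəxəxɔʃəzəbə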